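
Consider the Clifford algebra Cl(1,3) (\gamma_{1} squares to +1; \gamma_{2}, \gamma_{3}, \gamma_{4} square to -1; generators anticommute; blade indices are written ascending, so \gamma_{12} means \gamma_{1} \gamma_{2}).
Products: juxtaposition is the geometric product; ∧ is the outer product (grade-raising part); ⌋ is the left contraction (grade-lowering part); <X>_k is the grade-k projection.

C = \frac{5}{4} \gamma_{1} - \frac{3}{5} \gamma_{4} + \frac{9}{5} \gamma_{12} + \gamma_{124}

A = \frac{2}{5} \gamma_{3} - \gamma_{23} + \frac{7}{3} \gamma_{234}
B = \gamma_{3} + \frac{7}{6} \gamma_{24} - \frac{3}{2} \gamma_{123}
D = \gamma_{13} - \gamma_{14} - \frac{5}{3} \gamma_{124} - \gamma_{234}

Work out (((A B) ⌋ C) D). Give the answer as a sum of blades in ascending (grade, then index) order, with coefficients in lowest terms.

step 1: -\frac{2}{5} - \frac{3}{2} \gamma_{1} + \gamma_{2} + \frac{49}{18} \gamma_{3} + \frac{3}{5} \gamma_{12} - \frac{7}{2} \gamma_{14} + \frac{7}{3} \gamma_{24} - \frac{7}{6} \gamma_{34} - \frac{7}{15} \gamma_{234}
step 2: -\frac{159}{200} - \frac{31}{30} \gamma_{1} + \frac{4}{5} \gamma_{2} + \frac{21}{25} \gamma_{4} - \frac{18}{25} \gamma_{12} + \gamma_{14} - \frac{3}{2} \gamma_{24} - \frac{2}{5} \gamma_{124}
step 3: -\frac{5}{3} - \frac{167}{50} \gamma_{1} + \frac{19}{15} \gamma_{2} + \frac{7}{15} \gamma_{3} + \frac{67}{30} \gamma_{4} - \frac{1}{10} \gamma_{12} - \frac{79}{200} \gamma_{13} - \frac{323}{600} \gamma_{14} + \frac{39}{25} \gamma_{23} + \frac{451}{450} \gamma_{24} + \frac{9}{5} \gamma_{34} + \frac{1}{5} \gamma_{123} + \frac{17}{8} \gamma_{124} + \frac{3}{25} \gamma_{134} + \frac{239}{200} \gamma_{234} + \frac{38}{15} \gamma_{1234}
Answer: -\frac{5}{3} - \frac{167}{50} \gamma_{1} + \frac{19}{15} \gamma_{2} + \frac{7}{15} \gamma_{3} + \frac{67}{30} \gamma_{4} - \frac{1}{10} \gamma_{12} - \frac{79}{200} \gamma_{13} - \frac{323}{600} \gamma_{14} + \frac{39}{25} \gamma_{23} + \frac{451}{450} \gamma_{24} + \frac{9}{5} \gamma_{34} + \frac{1}{5} \gamma_{123} + \frac{17}{8} \gamma_{124} + \frac{3}{25} \gamma_{134} + \frac{239}{200} \gamma_{234} + \frac{38}{15} \gamma_{1234}


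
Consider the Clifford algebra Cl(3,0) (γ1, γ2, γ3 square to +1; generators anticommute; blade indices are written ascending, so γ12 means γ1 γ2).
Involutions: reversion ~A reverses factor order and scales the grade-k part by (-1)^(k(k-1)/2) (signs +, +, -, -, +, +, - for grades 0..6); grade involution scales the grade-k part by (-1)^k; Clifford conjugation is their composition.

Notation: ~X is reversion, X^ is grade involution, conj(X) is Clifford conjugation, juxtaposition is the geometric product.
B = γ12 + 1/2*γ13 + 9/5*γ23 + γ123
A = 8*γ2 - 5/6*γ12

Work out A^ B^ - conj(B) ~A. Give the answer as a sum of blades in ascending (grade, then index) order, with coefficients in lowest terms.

first term: 5/6 + 8*γ1 - 457/30*γ3 - 19/2*γ13 + 5/12*γ23 + 4*γ123
second term: 5/6 - 8*γ1 + 407/30*γ3 - 13/2*γ13 - 5/12*γ23 + 4*γ123
Answer: 16*γ1 - 144/5*γ3 - 3*γ13 + 5/6*γ23


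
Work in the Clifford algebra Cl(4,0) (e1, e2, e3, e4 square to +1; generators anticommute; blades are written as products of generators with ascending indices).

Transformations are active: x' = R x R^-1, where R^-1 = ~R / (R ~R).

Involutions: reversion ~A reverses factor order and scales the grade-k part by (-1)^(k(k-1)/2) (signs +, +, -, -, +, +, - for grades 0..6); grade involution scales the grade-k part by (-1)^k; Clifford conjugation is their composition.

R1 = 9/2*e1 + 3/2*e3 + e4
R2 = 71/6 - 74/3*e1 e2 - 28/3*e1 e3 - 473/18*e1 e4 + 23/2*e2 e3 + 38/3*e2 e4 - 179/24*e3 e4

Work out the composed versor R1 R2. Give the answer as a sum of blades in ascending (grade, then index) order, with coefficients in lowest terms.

Distribute over the terms of R1 (each basis-blade product reordered to ascending indices, repeated generators contracted through their squares):
(9/2*e1) R2 = 213/4*e1 - 111*e2 - 42*e3 - 473/4*e4 + 207/4*e1 e2 e3 + 57*e1 e2 e4 - 537/16*e1 e3 e4
(3/2*e3) R2 = 14*e1 - 69/4*e2 + 71/4*e3 - 179/16*e4 - 37*e1 e2 e3 + 473/12*e1 e3 e4 - 19*e2 e3 e4
(e4) R2 = 473/18*e1 - 38/3*e2 + 179/24*e3 + 71/6*e4 - 74/3*e1 e2 e4 - 28/3*e1 e3 e4 + 23/2*e2 e3 e4
Summing the partial products and collecting blades:
Answer: 3367/36*e1 - 1691/12*e2 - 403/24*e3 - 5645/48*e4 + 59/4*e1 e2 e3 + 97/3*e1 e2 e4 - 167/48*e1 e3 e4 - 15/2*e2 e3 e4


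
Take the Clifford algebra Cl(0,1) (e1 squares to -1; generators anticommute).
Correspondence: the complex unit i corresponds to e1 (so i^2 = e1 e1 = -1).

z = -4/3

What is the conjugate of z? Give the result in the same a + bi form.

In blades: z = -4/3.
Conjugation here is Clifford conjugation: the scalar is fixed and the grade-1 and grade-2 blades all flip sign, giving -4/3; translating back:
Answer: -4/3


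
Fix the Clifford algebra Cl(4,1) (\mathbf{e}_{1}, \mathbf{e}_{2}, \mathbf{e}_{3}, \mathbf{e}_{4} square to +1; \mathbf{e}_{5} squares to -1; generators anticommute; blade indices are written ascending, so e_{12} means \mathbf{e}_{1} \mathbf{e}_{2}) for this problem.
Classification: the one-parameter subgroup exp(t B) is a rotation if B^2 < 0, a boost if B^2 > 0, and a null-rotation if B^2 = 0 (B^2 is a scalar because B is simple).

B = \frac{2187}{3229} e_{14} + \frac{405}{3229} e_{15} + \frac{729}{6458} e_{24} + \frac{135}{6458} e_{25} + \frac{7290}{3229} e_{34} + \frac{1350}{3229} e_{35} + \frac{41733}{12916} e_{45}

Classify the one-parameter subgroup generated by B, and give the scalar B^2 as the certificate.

B^2 term by term: the squares give (\frac{2187}{3229})^2*(e_{14})^2 + (\frac{405}{3229})^2*(e_{15})^2 + (\frac{729}{6458})^2*(e_{24})^2 + (\frac{135}{6458})^2*(e_{25})^2 + (\frac{7290}{3229})^2*(e_{34})^2 + (\frac{1350}{3229})^2*(e_{35})^2 + (\frac{41733}{12916})^2*(e_{45})^2 = \frac{4782969}{10426441}*(-1) + \frac{164025}{10426441}*(+1) + \frac{531441}{41705764}*(-1) + \frac{18225}{41705764}*(+1) + \frac{53144100}{10426441}*(-1) + \frac{1822500}{10426441}*(+1) + \frac{1741643289}{166823056}*(+1) = \frac{81}{16} (each basis 2-blade squares to minus the product of its generators' squares); cross terms between blades sharing an index anticommute and cancel; the commuting (index-disjoint) pairs give grade-4 terms 2*c*c'*(blade product), which cancel blade by blade — e_{1245}: -\frac{295245}{10426441} + \frac{295245}{10426441} = 0; e_{1345}: -\frac{5904900}{10426441} + \frac{5904900}{10426441} = 0; e_{2345}: -\frac{984150}{10426441} + \frac{984150}{10426441} = 0 — confirming B is simple. So B^2 = \frac{81}{16}.
Answer: boost, certificate B^2 = \frac{81}{16}. The class reads off the invariant scalar \frac{81}{16} directly.


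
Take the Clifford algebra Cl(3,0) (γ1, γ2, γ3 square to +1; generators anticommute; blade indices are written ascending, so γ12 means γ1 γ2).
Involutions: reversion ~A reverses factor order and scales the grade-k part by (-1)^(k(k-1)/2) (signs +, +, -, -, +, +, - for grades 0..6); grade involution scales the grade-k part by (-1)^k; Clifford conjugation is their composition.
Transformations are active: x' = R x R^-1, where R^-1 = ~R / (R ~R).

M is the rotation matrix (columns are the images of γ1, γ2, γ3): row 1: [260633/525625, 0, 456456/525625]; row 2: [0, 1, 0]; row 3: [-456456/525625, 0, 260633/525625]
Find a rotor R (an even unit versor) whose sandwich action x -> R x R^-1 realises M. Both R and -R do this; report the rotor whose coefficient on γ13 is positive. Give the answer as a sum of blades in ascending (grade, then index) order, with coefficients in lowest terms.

Method: write R = a + b12*γ12 + b13*γ13 + b23*γ23 with a^2 + b12^2 + b13^2 + b23^2 = 1 (so R^-1 = ~R). Expanding the columns R e_j ~R gives tr M = 4a^2 - 1 and, from the antisymmetric part, M21 - M12 = -4a*b12, M13 - M31 = 4a*b13, M32 - M23 = -4a*b23.
Here tr M = 1046891/525625, so a^2 = (1 + tr M)/4 = 393129/525625 and a = ±627/725. Taking a = 627/725: M21 - M12 = 0, M13 - M31 = 912912/525625, M32 - M23 = 0, giving b12 = 0, b13 = 364/725, b23 = 0, i.e. R = 627/725 + 364/725*γ13.
Its γ13 coefficient is already positive.
Answer: 627/725 + 364/725*γ13. Sheet selection: the two-to-one cover makes ±R indistinguishable at the matrix level (trace 1046891/525625), so uniqueness comes from the required sign on γ13.


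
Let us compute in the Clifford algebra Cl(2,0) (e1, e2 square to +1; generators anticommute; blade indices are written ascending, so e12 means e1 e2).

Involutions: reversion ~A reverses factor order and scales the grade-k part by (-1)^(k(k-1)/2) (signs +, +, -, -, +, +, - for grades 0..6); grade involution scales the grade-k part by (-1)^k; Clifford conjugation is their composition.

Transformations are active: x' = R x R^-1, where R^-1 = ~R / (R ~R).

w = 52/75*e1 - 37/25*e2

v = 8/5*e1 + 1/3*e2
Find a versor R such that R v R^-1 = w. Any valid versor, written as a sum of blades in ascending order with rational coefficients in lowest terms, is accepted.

A norm check does it: q(v) = q(w) = 601/225, hence R = v + w = 172/75*e1 - 86/75*e2 realises the map — parallel part kept, (v - w)/2 negated, v carried to w.
Answer: 172/75*e1 - 86/75*e2


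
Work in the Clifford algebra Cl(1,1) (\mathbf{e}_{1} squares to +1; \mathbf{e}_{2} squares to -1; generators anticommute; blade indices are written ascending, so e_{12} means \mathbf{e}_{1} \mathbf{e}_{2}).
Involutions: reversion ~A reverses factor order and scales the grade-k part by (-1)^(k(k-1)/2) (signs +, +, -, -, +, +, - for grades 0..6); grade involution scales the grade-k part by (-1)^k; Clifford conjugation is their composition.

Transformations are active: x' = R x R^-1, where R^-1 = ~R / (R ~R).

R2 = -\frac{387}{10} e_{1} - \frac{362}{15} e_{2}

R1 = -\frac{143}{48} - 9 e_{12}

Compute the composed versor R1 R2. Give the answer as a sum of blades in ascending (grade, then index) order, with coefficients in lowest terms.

Distribute over the terms of R1 (each basis-blade product reordered to ascending indices, repeated generators contracted through their squares):
(-\frac{143}{48}) R2 = \frac{18447}{160} e_{1} + \frac{25883}{360} e_{2}
(-9 e_{12}) R2 = -\frac{1086}{5} e_{1} - \frac{3483}{10} e_{2}
Summing the partial products and collecting blades:
Answer: -\frac{3261}{32} e_{1} - \frac{19901}{72} e_{2}


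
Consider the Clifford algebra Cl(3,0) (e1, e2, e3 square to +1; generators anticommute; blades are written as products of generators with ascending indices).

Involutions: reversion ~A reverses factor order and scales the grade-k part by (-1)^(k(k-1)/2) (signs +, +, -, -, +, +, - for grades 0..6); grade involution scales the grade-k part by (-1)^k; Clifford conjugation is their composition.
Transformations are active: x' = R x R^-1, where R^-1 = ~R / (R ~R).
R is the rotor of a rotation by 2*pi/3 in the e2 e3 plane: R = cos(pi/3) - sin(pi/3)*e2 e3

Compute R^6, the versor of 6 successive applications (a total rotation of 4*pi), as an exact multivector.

Because a rotor carries half the rotation angle, composing 6 copies of this e2 e3-plane rotor multiplies the phase: 6*(pi/3) = 2*pi, hence R^6 = cos(2*pi) - sin(2*pi)*e2 e3.
cos(2*pi) = 1 and sin(2*pi) = 0, so R^6 = 1. The total rotation 4*pi is 2 full turns, so every vector returns to itself, yet the rotor is +1, back on the identity sheet (an even number of 2*pi turns).
Answer: 1


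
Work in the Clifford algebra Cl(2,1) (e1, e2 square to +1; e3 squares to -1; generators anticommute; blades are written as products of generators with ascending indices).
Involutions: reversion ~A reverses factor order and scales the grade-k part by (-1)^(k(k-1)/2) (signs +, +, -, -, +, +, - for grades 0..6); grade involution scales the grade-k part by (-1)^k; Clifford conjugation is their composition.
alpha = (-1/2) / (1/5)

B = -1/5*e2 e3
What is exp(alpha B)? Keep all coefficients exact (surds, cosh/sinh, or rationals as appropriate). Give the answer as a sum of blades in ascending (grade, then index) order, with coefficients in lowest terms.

B^2 = (-1/5)^2*(e2 e3)^2 = 1/25*(+1) = 1/25 (a basis 2-blade squares to minus the product of its generators' squares).
B^2 = 1/25 — since the square is positive, the closed form is hyperbolic: l = 1/5, alpha*l = -1/2, so exp(alpha B) = cosh(-1/2) + (sinh(-1/2)/(1/5))*B = cosh(1/2) + (-5*sinh(1/2))*B.
Answer: cosh(1/2) + sinh(1/2)*e2 e3


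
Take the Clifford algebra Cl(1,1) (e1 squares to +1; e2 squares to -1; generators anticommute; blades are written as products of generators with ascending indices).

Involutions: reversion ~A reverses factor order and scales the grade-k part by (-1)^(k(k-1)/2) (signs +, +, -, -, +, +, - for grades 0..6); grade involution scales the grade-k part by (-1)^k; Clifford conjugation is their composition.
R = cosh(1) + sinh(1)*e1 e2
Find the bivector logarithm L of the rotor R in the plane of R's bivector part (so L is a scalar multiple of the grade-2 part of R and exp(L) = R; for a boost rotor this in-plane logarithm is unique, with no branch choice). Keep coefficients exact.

The scalar part of R is cosh(1), so cosh pins the rapidity up to sign — the sign comes from the bivector part; dividing that part by sinh of the rapidity yields the plane, and the in-plane L = rapidity * plane is unique because the two sign choices cancel.
Concretely: cosh(rapidity) = cosh(1) gives rapidity = ±1, and since rapidity/sinh(rapidity) is even the sign is immaterial: L = (rapidity/sinh(rapidity)) * <R>_2 = (1/sinh(1)) * <R>_2.
Answer: e1 e2


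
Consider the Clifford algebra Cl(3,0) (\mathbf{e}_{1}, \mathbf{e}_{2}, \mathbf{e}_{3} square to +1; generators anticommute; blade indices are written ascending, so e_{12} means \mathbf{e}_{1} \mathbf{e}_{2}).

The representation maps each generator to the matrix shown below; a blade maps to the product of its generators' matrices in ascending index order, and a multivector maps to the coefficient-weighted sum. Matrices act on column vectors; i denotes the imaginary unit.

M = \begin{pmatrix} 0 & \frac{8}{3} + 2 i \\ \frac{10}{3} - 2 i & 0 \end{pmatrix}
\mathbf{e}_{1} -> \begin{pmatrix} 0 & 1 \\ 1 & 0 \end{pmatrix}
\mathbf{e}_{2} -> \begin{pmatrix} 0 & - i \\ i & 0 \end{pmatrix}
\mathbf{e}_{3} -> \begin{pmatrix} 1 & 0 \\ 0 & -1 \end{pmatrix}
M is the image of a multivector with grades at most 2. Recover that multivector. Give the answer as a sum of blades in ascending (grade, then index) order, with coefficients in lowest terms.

Method: 1, rho(e_{1}), rho(e_{2}), rho(e_{3}) form a trace-orthogonal basis of the 2x2 complex matrices (tr(X Y) = 2 if X = Y, else 0), so M = m0*1 + m1*rho(e_{1}) + m2*rho(e_{2}) + m3*rho(e_{3}) with m0 = tr(M)/2 = 0, m1 = tr(M rho(e_{1}))/2 = 3, m2 = tr(M rho(e_{2}))/2 = -2 - \frac{i}{3}, m3 = tr(M rho(e_{3}))/2 = 0.
Multiplying table entries, the bivector images are rho(e_{12}) = i*rho(e_{3}), rho(e_{13}) = -i*rho(e_{2}), rho(e_{23}) = i*rho(e_{1}); with real blade coefficients the real parts of m0..m3 are the coefficients of 1, e_{1}, e_{2}, e_{3} and the imaginary parts give the bivectors (e_{23}: Im m1, e_{13}: -Im m2, e_{12}: Im m3).
Answer: 3 e_{1} - 2 e_{2} + \frac{1}{3} e_{13}


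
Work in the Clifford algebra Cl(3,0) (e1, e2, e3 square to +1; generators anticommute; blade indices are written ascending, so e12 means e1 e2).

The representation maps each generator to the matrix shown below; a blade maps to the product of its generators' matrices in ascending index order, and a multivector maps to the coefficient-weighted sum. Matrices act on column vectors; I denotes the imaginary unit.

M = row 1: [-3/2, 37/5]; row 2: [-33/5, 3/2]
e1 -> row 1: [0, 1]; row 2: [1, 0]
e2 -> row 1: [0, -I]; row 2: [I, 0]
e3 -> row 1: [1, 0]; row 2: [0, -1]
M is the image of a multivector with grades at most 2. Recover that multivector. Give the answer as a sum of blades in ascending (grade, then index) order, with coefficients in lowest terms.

Method: 1, rho(e1), rho(e2), rho(e3) form a trace-orthogonal basis of the 2x2 complex matrices (tr(X Y) = 2 if X = Y, else 0), so M = m0*1 + m1*rho(e1) + m2*rho(e2) + m3*rho(e3) with m0 = tr(M)/2 = 0, m1 = tr(M rho(e1))/2 = 2/5, m2 = tr(M rho(e2))/2 = 7*I, m3 = tr(M rho(e3))/2 = -3/2.
Multiplying table entries, the bivector images are rho(e12) = I*rho(e3), rho(e13) = -I*rho(e2), rho(e23) = I*rho(e1); with real blade coefficients the real parts of m0..m3 are the coefficients of 1, e1, e2, e3 and the imaginary parts give the bivectors (e23: Im m1, e13: -Im m2, e12: Im m3).
Answer: 2/5*e1 - 3/2*e3 - 7*e13


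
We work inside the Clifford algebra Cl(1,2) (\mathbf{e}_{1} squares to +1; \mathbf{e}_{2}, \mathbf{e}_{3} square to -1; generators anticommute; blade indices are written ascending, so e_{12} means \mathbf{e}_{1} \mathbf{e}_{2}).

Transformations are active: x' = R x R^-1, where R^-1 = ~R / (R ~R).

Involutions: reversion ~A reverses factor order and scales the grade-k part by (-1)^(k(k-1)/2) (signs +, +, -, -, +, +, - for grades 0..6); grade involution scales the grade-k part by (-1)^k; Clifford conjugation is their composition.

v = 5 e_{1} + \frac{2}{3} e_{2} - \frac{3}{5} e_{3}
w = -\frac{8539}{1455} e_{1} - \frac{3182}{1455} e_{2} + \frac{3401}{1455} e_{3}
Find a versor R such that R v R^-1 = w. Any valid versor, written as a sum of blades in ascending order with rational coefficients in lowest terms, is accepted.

Key observation: q(v) = q(w) = \frac{5444}{225} (sandwiches preserve the norm), so R = v + w = -\frac{1264}{1455} e_{1} - \frac{2212}{1455} e_{2} + \frac{2528}{1455} e_{3} works whenever it is invertible — the component of v along it is kept and (v - w)/2 reverses, sending v to w.
Answer: -\frac{1264}{1455} e_{1} - \frac{2212}{1455} e_{2} + \frac{2528}{1455} e_{3}


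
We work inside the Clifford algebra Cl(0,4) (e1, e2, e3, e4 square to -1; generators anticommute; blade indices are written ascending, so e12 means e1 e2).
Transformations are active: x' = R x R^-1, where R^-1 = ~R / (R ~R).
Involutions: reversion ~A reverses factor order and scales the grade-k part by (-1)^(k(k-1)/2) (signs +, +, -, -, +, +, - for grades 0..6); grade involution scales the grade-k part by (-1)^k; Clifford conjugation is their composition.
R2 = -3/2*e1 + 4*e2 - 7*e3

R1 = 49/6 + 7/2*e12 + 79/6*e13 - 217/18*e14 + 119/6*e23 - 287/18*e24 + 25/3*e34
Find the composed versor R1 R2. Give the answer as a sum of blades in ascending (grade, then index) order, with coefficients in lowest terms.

Distribute over the terms of R2 (each basis-blade product reordered to ascending indices, repeated generators contracted through their squares):
R1 (-3/2*e1) = -49/4*e1 - 21/4*e2 - 79/4*e3 + 217/12*e4 - 119/4*e123 + 287/12*e124 - 25/2*e134
R1 (4*e2) = -14*e1 + 98/3*e2 + 238/3*e3 - 574/9*e4 - 158/3*e123 + 434/9*e124 + 100/3*e234
R1 (-7*e3) = 553/6*e1 + 833/6*e2 - 343/6*e3 - 175/3*e4 - 49/2*e123 - 1519/18*e134 - 2009/18*e234
Summing the partial products and collecting blades:
Answer: 791/12*e1 + 665/4*e2 + 29/12*e3 - 3745/36*e4 - 1283/12*e123 + 2597/36*e124 - 872/9*e134 - 1409/18*e234


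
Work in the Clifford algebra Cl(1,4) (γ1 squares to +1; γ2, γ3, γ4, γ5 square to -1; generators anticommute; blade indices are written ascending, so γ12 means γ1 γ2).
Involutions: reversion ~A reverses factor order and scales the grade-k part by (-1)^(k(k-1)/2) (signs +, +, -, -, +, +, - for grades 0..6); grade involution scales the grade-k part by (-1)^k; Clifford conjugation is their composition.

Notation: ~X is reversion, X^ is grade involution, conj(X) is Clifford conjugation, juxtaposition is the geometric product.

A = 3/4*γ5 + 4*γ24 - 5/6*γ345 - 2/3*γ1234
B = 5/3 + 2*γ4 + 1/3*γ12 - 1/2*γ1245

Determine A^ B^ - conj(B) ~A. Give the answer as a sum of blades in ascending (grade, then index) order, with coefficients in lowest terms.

first term: 8*γ2 - 5/4*γ5 + 4/3*γ14 + 2*γ15 + 20/3*γ24 - 2/9*γ34 - 2*γ35 - 3/2*γ45 - 11/12*γ123 + 3/8*γ124 - 1/4*γ125 + 25/18*γ345 - 10/9*γ1234 + 5/18*γ12345
second term: 8*γ2 + 5/4*γ5 - 4/3*γ14 - 2*γ15 - 20/3*γ24 + 2/9*γ34 - 4/3*γ35 - 3/2*γ45 + 7/4*γ123 + 3/8*γ124 - 1/4*γ125 + 25/18*γ345 - 10/9*γ1234 - 5/18*γ12345
Answer: -5/2*γ5 + 8/3*γ14 + 4*γ15 + 40/3*γ24 - 4/9*γ34 - 2/3*γ35 - 8/3*γ123 + 5/9*γ12345


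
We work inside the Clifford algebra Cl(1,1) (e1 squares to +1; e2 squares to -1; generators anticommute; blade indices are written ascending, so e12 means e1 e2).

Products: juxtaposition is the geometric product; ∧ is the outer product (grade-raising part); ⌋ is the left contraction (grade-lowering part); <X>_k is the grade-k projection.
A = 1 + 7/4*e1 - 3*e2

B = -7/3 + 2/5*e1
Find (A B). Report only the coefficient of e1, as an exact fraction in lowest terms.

step 1: -49/30 - 221/60*e1 + 7*e2 + 6/5*e12
Answer: -221/60


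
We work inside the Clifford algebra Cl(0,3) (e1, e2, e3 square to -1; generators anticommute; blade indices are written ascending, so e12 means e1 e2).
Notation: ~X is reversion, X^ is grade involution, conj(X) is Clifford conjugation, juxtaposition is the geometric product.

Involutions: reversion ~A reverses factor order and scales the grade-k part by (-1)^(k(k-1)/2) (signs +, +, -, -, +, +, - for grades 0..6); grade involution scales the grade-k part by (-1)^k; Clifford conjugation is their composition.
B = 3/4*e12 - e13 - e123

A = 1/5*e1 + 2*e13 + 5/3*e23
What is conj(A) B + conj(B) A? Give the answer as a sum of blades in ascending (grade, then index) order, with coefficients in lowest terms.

first term: -2 - 5/3*e1 + 43/20*e2 - 1/5*e3 - 5/3*e12 - 5/4*e13 + 13/10*e23
second term: -2 + 5/3*e1 - 43/20*e2 + 1/5*e3 + 5/3*e12 + 5/4*e13 - 13/10*e23
Answer: -4


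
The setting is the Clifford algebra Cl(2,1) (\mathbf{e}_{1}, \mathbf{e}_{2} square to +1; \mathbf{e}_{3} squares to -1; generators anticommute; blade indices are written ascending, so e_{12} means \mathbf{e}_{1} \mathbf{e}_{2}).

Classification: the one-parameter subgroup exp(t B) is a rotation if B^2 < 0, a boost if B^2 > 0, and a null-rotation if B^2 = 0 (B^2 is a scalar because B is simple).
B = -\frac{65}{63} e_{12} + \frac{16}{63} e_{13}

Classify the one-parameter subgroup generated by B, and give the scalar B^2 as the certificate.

B^2 term by term: the squares give (-\frac{65}{63})^2*(e_{12})^2 + (\frac{16}{63})^2*(e_{13})^2 = \frac{4225}{3969}*(-1) + \frac{256}{3969}*(+1) = -1 (each basis 2-blade squares to minus the product of its generators' squares); cross terms between blades sharing an index anticommute and cancel. So B^2 = -1.
Answer: rotation, certificate B^2 = -1. B^2 = -1 is basis-independent, so its sign is the whole story.


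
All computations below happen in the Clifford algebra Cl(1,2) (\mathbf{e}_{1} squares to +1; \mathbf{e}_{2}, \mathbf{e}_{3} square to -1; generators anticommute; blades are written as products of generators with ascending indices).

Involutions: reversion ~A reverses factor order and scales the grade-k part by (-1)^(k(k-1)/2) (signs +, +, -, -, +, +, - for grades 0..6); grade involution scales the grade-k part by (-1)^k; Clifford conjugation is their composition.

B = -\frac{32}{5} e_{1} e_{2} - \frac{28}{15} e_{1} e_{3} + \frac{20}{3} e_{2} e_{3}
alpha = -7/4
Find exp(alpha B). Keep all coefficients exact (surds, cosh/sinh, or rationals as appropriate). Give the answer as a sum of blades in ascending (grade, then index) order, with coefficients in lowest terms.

B^2 term by term: the squares give (-\frac{32}{5})^2*(e_{1} e_{2})^2 + (-\frac{28}{15})^2*(e_{1} e_{3})^2 + (\frac{20}{3})^2*(e_{2} e_{3})^2 = \frac{1024}{25}*(+1) + \frac{784}{225}*(+1) + \frac{400}{9}*(-1) = 0 (each basis 2-blade squares to minus the product of its generators' squares); cross terms between blades sharing an index anticommute and cancel. So B^2 = 0.
B^2 = 0, so the series closes: exp(alpha B) = 1 + alpha B (parabolic case).
Answer: 1 + \frac{56}{5} e_{1} e_{2} + \frac{49}{15} e_{1} e_{3} - \frac{35}{3} e_{2} e_{3}


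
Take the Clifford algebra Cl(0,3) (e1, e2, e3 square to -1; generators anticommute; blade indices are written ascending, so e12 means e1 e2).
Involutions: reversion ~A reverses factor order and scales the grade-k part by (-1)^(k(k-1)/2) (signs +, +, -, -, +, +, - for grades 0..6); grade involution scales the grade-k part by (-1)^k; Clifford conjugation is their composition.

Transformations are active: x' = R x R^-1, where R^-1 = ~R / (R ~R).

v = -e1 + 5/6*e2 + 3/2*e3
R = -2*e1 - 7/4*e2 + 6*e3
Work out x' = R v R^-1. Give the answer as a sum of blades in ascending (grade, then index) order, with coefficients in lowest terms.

~R = -2*e1 - 7/4*e2 + 6*e3, and R ~R = -689/16, so R^-1 = ~R / (-689/16).
R v = -229/24 - 41/12*e12 + 3*e13 - 61/8*e23
Answer: 235/2067*e1 - 2217/1378*e2 + 1597/1378*e3


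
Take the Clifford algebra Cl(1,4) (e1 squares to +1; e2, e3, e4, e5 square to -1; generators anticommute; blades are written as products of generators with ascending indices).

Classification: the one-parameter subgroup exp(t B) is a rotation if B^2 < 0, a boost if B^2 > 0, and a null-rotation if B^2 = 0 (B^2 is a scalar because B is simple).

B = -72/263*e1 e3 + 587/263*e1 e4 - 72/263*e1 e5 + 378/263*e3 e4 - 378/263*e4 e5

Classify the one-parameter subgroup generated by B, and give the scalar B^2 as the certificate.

B^2 term by term: the squares give (-72/263)^2*(e1 e3)^2 + (587/263)^2*(e1 e4)^2 + (-72/263)^2*(e1 e5)^2 + (378/263)^2*(e3 e4)^2 + (-378/263)^2*(e4 e5)^2 = 5184/69169*(+1) + 344569/69169*(+1) + 5184/69169*(+1) + 142884/69169*(-1) + 142884/69169*(-1) = 1 (each basis 2-blade squares to minus the product of its generators' squares); cross terms between blades sharing an index anticommute and cancel; the commuting (index-disjoint) pairs give grade-4 terms 2*c*c'*(blade product), which cancel blade by blade — e1 e3 e4 e5: 54432/69169 - 54432/69169 = 0 — confirming B is simple. So B^2 = 1.
Answer: boost, certificate B^2 = 1. Certificate logic: 1 is a conjugation-invariant scalar, so its sign fixes rotation versus boost versus null-rotation outright.


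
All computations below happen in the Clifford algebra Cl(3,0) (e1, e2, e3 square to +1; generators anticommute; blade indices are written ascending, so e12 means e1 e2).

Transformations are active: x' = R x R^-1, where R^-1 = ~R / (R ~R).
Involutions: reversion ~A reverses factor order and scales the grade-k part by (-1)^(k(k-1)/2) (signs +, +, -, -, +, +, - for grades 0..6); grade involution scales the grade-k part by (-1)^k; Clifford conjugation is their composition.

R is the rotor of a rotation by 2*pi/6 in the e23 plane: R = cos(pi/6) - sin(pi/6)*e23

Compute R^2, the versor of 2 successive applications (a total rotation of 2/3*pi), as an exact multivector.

Rotor phase runs at HALF the rotation angle; powers of one rotor simply add phase, so after 2 steps in e23 the phase is 2*pi/6 = pi/3 and R^2 = cos(pi/3) - sin(pi/3)*e23.
cos(pi/3) = 1/2 and sin(pi/3) = sqrt(3)/2, so R^2 = 1/2 - sqrt(3)/2*e23. The net rotation is 2/3*pi; the rotor keeps the half-angle phase exactly.
Answer: 1/2 - sqrt(3)/2*e23


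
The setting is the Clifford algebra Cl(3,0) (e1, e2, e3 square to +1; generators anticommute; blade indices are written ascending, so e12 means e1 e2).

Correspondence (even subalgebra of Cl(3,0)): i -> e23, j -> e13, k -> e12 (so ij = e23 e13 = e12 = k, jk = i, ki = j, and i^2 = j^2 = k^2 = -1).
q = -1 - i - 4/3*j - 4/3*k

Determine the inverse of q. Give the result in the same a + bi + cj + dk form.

In blades: q = -1 - 4/3*e12 - 4/3*e13 - e23.
With qbar = -1 + 4/3*e12 + 4/3*e13 + e23 (scalar fixed, mapped units negated), q qbar = 50/9 (the sum of squared coefficients), so q^-1 = qbar / (50/9) = -9/50 + 6/25*e12 + 6/25*e13 + 9/50*e23; translating back:
Answer: -9/50 + 9/50*i + 6/25*j + 6/25*k


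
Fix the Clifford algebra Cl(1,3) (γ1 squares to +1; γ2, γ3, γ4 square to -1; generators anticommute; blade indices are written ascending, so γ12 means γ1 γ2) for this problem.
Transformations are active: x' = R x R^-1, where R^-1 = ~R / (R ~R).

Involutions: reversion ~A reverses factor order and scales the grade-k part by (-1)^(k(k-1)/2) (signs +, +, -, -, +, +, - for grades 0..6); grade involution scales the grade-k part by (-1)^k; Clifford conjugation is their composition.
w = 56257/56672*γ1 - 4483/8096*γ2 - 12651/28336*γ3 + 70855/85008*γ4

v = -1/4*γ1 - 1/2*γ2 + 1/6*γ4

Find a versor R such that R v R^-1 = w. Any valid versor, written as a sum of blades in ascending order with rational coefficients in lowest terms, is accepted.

Key observation: q(v) = q(w) = -31/144 (sandwiches preserve the norm), so R = v + w = 42089/56672*γ1 - 8531/8096*γ2 - 12651/28336*γ3 + 28341/28336*γ4 works whenever it is invertible — the component of v along it is kept and (v - w)/2 reverses, sending v to w.
Answer: 42089/56672*γ1 - 8531/8096*γ2 - 12651/28336*γ3 + 28341/28336*γ4


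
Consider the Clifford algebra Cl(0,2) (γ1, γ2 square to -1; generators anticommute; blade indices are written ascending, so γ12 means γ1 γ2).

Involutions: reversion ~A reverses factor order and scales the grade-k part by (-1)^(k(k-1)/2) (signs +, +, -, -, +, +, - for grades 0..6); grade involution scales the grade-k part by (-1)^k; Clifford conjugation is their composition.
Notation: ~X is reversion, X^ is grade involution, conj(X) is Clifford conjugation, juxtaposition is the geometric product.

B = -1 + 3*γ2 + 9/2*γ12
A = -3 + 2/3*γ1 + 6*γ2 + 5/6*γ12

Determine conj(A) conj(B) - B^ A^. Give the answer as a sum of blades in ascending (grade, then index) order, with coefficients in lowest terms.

first term: -75/4 + 151/6*γ1 + 12*γ2 + 49/3*γ12
second term: -75/4 + 151/6*γ1 + 12*γ2 - 49/3*γ12
Answer: 98/3*γ12


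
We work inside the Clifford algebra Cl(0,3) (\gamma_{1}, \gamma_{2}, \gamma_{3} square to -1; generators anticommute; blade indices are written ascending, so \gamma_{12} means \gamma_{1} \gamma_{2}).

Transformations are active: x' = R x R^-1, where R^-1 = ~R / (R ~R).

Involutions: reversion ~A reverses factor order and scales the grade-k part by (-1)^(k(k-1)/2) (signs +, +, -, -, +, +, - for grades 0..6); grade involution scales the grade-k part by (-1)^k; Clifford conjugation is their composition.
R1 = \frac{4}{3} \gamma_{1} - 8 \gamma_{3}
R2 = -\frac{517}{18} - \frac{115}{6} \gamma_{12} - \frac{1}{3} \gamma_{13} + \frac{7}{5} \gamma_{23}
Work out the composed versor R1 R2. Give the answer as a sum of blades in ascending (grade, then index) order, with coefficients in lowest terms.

Distribute over the terms of R1 (each basis-blade product reordered to ascending indices, repeated generators contracted through their squares):
(\frac{4}{3} \gamma_{1}) R2 = -\frac{1034}{27} \gamma_{1} + \frac{230}{9} \gamma_{2} + \frac{4}{9} \gamma_{3} + \frac{28}{15} \gamma_{123}
(-8 \gamma_{3}) R2 = \frac{8}{3} \gamma_{1} - \frac{56}{5} \gamma_{2} + \frac{2068}{9} \gamma_{3} + \frac{460}{3} \gamma_{123}
Summing the partial products and collecting blades:
Answer: -\frac{962}{27} \gamma_{1} + \frac{646}{45} \gamma_{2} + \frac{2072}{9} \gamma_{3} + \frac{776}{5} \gamma_{123}


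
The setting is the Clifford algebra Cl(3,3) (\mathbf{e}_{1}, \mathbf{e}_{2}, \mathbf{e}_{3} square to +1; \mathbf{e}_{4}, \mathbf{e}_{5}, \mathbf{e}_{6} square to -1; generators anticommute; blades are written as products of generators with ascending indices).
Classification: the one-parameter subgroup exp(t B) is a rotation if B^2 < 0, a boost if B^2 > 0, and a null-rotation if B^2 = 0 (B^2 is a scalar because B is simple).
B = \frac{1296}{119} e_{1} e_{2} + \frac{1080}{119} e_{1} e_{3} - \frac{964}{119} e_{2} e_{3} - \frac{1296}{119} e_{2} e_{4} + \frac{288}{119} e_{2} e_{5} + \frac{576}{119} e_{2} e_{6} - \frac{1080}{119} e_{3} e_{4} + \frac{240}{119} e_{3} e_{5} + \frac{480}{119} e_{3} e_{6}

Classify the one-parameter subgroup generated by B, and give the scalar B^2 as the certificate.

B^2 term by term: the squares give (\frac{1296}{119})^2*(e_{1} e_{2})^2 + (\frac{1080}{119})^2*(e_{1} e_{3})^2 + (-\frac{964}{119})^2*(e_{2} e_{3})^2 + (-\frac{1296}{119})^2*(e_{2} e_{4})^2 + (\frac{288}{119})^2*(e_{2} e_{5})^2 + (\frac{576}{119})^2*(e_{2} e_{6})^2 + (-\frac{1080}{119})^2*(e_{3} e_{4})^2 + (\frac{240}{119})^2*(e_{3} e_{5})^2 + (\frac{480}{119})^2*(e_{3} e_{6})^2 = \frac{1679616}{14161}*(-1) + \frac{1166400}{14161}*(-1) + \frac{929296}{14161}*(-1) + \frac{1679616}{14161}*(+1) + \frac{82944}{14161}*(+1) + \frac{331776}{14161}*(+1) + \frac{1166400}{14161}*(+1) + \frac{57600}{14161}*(+1) + \frac{230400}{14161}*(+1) = -16 (each basis 2-blade squares to minus the product of its generators' squares); cross terms between blades sharing an index anticommute and cancel; the commuting (index-disjoint) pairs give grade-4 terms 2*c*c'*(blade product), which cancel blade by blade — e_{1} e_{2} e_{3} e_{4}: -\frac{2799360}{14161} + \frac{2799360}{14161} = 0; e_{1} e_{2} e_{3} e_{5}: \frac{622080}{14161} - \frac{622080}{14161} = 0; e_{1} e_{2} e_{3} e_{6}: \frac{1244160}{14161} - \frac{1244160}{14161} = 0; e_{2} e_{3} e_{4} e_{5}: \frac{622080}{14161} - \frac{622080}{14161} = 0; e_{2} e_{3} e_{4} e_{6}: \frac{1244160}{14161} - \frac{1244160}{14161} = 0; e_{2} e_{3} e_{5} e_{6}: -\frac{276480}{14161} + \frac{276480}{14161} = 0 — confirming B is simple. So B^2 = -16.
Answer: rotation, certificate B^2 = -16. Why this suffices: the scalar -16 survives any versor conjugation, so its sign alone determines the class however B is presented.


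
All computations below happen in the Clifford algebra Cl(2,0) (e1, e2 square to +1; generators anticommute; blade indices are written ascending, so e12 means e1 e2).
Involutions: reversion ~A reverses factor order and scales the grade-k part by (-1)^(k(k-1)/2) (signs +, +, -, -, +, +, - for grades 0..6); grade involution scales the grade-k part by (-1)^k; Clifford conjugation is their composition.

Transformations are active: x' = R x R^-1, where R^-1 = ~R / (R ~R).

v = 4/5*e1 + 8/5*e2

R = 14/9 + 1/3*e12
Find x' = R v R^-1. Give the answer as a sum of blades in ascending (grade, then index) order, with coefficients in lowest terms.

~R = 14/9 - 1/3*e12, and R ~R = 205/81, so R^-1 = ~R / (205/81).
R v = 16/9*e1 + 20/9*e2
Answer: 284/205*e1 + 232/205*e2


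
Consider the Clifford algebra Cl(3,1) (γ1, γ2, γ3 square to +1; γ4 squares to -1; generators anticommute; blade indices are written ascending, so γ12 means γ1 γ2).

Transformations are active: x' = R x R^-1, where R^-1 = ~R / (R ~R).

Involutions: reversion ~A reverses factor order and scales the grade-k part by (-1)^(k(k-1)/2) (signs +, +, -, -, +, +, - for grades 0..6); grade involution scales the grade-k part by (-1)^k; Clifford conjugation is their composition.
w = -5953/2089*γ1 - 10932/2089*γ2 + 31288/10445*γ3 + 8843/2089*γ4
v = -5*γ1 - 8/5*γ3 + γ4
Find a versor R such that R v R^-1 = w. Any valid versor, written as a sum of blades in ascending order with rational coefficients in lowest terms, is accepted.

The midline construction: v and w both square to 664/25, so reflecting in their sum -16398/2089*γ1 - 10932/2089*γ2 + 14576/10445*γ3 + 10932/2089*γ4 exchanges them.
Answer: -16398/2089*γ1 - 10932/2089*γ2 + 14576/10445*γ3 + 10932/2089*γ4


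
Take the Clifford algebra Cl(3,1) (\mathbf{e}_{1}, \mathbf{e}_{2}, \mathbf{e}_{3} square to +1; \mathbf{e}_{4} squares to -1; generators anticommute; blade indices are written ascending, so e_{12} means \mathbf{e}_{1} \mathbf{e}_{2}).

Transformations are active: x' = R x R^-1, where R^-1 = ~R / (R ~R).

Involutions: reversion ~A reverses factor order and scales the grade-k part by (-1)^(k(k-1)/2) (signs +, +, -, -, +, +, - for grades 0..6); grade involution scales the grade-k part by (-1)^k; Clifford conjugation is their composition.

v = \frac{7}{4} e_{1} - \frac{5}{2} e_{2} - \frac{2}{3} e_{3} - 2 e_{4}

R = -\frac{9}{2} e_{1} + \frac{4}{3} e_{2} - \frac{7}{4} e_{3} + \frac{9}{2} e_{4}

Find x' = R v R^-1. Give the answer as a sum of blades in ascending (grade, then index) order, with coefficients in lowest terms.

~R = -\frac{9}{2} e_{1} + \frac{4}{3} e_{2} - \frac{7}{4} e_{3} + \frac{9}{2} e_{4}, and R ~R = \frac{697}{144}, so R^-1 = ~R / (\frac{697}{144}).
R v = -\frac{25}{24} + \frac{107}{12} e_{12} + \frac{97}{16} e_{13} + \frac{9}{8} e_{14} - \frac{379}{72} e_{23} + \frac{103}{12} e_{24} + \frac{13}{2} e_{34}
Answer: \frac{521}{2788} e_{1} + \frac{2685}{1394} e_{2} + \frac{2969}{2091} e_{3} + \frac{44}{697} e_{4}


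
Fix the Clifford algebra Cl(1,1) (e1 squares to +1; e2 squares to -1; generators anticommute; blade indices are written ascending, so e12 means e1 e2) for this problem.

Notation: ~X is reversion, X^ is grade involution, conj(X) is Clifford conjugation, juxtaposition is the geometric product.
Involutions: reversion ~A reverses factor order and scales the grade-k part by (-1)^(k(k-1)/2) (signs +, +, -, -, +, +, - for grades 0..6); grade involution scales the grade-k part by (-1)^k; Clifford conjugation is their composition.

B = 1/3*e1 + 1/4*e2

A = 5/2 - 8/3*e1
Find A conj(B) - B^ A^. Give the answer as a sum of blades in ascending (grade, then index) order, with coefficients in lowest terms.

first term: 8/9 - 5/6*e1 - 5/8*e2 + 2/3*e12
second term: -8/9 - 5/6*e1 - 5/8*e2 + 2/3*e12
Answer: 16/9


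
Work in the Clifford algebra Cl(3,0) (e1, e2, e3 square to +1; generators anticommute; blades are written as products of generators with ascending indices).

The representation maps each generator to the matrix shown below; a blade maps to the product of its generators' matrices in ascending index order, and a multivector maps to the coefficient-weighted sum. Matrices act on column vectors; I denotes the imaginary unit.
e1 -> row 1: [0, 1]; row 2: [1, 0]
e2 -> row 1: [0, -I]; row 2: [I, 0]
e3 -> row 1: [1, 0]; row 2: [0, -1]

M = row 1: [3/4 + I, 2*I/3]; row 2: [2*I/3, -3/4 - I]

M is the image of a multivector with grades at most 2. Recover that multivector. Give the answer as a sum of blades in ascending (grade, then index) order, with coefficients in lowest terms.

Method: 1, rho(e1), rho(e2), rho(e3) form a trace-orthogonal basis of the 2x2 complex matrices (tr(X Y) = 2 if X = Y, else 0), so M = m0*1 + m1*rho(e1) + m2*rho(e2) + m3*rho(e3) with m0 = tr(M)/2 = 0, m1 = tr(M rho(e1))/2 = 2*I/3, m2 = tr(M rho(e2))/2 = 0, m3 = tr(M rho(e3))/2 = 3/4 + I.
Multiplying table entries, the bivector images are rho(e1 e2) = I*rho(e3), rho(e1 e3) = -I*rho(e2), rho(e2 e3) = I*rho(e1); with real blade coefficients the real parts of m0..m3 are the coefficients of 1, e1, e2, e3 and the imaginary parts give the bivectors (e2 e3: Im m1, e1 e3: -Im m2, e1 e2: Im m3).
Answer: 3/4*e3 + e1 e2 + 2/3*e2 e3


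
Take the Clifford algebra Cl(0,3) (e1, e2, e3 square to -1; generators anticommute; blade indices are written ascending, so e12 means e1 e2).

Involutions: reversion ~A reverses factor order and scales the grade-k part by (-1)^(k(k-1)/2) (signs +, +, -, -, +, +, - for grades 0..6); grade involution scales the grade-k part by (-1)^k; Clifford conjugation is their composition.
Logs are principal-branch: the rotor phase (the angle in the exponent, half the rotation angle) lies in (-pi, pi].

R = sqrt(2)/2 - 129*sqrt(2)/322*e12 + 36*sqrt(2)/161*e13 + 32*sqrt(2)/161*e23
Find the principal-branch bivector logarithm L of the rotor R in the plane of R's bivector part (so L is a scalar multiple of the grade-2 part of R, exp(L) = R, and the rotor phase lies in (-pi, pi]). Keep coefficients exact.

The scalar part of R is sqrt(2)/2, which pins the rotor phase on the principal branch; dividing the bivector part by the sine of that phase recovers the unit plane, and L is the phase times that plane.
Concretely: cos(phase) = sqrt(2)/2 gives phase = ±pi/4, and since phase/sin(phase) is even the sign is immaterial: L = (phase/sin(phase)) * <R>_2 = (sqrt(2)*pi/4) * <R>_2.
Answer: -129*pi/644*e12 + 18*pi/161*e13 + 16*pi/161*e23


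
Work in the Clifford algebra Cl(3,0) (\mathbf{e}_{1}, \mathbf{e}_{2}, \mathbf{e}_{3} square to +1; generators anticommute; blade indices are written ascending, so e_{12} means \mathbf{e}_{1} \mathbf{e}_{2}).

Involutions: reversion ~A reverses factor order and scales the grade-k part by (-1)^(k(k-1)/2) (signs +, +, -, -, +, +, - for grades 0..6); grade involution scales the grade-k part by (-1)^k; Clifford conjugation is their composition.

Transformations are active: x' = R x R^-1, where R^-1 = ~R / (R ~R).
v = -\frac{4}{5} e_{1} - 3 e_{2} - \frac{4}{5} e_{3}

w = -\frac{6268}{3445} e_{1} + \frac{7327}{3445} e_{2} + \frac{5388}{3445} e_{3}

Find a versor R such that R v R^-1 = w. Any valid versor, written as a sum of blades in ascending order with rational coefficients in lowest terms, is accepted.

The midline construction: v and w both square to \frac{257}{25}, so reflecting in their sum -\frac{9024}{3445} e_{1} - \frac{3008}{3445} e_{2} + \frac{2632}{3445} e_{3} exchanges them.
Answer: -\frac{9024}{3445} e_{1} - \frac{3008}{3445} e_{2} + \frac{2632}{3445} e_{3}
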